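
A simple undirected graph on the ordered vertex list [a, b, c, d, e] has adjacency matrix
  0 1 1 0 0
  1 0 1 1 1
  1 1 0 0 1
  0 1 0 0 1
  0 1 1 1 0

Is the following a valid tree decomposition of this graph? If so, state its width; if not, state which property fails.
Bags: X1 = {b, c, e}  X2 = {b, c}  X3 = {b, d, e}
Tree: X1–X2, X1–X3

A tree decomposition must satisfy three properties: every vertex lies in some bag; for every edge, both endpoints lie together in some bag; and for every vertex, the bags containing it form a connected subtree. Here vertex a appears in no bag, so the decomposition is invalid.

No — vertex a appears in no bag.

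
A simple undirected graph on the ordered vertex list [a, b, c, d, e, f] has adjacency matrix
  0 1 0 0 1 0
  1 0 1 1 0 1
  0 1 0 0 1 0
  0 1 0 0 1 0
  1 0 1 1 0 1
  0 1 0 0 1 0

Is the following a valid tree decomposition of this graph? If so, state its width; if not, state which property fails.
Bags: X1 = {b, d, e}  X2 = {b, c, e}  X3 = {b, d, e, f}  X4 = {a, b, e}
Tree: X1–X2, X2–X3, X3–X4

No — bags containing vertex d are not connected in the tree.

A tree decomposition must satisfy three properties: every vertex lies in some bag; for every edge, both endpoints lie together in some bag; and for every vertex, the bags containing it form a connected subtree. Here bags containing vertex d are not connected in the tree, so the decomposition is invalid.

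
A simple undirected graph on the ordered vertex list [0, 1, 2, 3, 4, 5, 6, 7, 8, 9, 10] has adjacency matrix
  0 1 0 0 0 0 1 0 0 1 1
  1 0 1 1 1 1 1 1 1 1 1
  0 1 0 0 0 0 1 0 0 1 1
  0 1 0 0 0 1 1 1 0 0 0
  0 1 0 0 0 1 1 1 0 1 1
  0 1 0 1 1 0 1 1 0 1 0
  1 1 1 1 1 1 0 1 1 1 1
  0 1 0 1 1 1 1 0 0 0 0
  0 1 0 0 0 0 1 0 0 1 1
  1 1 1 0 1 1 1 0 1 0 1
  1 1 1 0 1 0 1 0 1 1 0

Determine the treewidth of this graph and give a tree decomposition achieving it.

Every bag has size at most 5, so the width is 5 − 1 = 4 and tw(G) ≤ 4. For the lower bound, the 5 vertices {0, 1, 6, 9, 10} are pairwise adjacent, and any tree decomposition puts a clique entirely inside one bag — forcing width ≥ 4. Combining the bounds, tw(G) = 4.

Treewidth 4.
One such decomposition:
Bags: B1 = {1, 4, 5, 6, 9}  B2 = {1, 4, 5, 6, 7}  B3 = {1, 3, 5, 6, 7}  B4 = {1, 4, 6, 9, 10}  B5 = {1, 6, 8, 9, 10}  B6 = {1, 2, 6, 9, 10}  B7 = {0, 1, 6, 9, 10}
Tree: B1–B2, B2–B3, B1–B4, B4–B5, B5–B6, B4–B7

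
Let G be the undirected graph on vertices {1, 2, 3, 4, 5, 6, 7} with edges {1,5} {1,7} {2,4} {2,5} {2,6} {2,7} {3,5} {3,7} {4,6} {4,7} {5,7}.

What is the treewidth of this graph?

A width-2 tree decomposition is:
Bags: B1 = {2, 4, 6}  B2 = {2, 4, 7}  B3 = {2, 5, 7}  B4 = {3, 5, 7}  B5 = {1, 5, 7}
Tree: B1–B2, B2–B3, B3–B4, B3–B5
Each bag holds 3 vertices, so the decomposition has width 2, which upper-bounds the treewidth. For the lower bound, the 3 vertices {2, 4, 6} are pairwise adjacent, and any tree decomposition puts a clique entirely inside one bag — forcing width ≥ 2. Therefore the treewidth is 2.

2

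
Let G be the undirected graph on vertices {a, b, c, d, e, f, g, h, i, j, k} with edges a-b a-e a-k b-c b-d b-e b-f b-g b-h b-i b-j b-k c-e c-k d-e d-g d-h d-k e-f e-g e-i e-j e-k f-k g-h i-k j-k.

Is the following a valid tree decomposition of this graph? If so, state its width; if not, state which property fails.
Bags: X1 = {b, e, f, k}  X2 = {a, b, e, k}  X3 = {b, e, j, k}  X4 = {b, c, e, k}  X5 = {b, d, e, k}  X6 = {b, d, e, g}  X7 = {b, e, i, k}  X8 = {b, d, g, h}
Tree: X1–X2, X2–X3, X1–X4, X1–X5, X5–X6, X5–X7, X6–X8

Vertex coverage: the bags together contain {a, b, c, d, e, f, g, h, i, j, k}, the full vertex set. Edge coverage: each edge of G has both endpoints in at least one bag. Running intersection: for every vertex, the bags containing it form a connected subtree. All three properties hold, so this is a valid tree decomposition of width max|bag| − 1 = 3, and hence tw(G) ≤ 3.

Yes; width 3.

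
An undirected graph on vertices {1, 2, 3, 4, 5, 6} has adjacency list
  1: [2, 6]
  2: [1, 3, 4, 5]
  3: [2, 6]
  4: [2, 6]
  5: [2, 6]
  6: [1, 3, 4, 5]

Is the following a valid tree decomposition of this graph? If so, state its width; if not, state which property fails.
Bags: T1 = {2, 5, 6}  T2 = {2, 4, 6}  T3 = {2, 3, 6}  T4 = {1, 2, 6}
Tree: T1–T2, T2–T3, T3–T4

Every vertex of G appears in some bag (union = {1, 2, 3, 4, 5, 6}); every edge is covered by a bag; and for each vertex v the set of bags containing v is connected in the bag tree. The decomposition is therefore valid. The largest bag has 3 vertices, so the width is 2.

Yes; width 2.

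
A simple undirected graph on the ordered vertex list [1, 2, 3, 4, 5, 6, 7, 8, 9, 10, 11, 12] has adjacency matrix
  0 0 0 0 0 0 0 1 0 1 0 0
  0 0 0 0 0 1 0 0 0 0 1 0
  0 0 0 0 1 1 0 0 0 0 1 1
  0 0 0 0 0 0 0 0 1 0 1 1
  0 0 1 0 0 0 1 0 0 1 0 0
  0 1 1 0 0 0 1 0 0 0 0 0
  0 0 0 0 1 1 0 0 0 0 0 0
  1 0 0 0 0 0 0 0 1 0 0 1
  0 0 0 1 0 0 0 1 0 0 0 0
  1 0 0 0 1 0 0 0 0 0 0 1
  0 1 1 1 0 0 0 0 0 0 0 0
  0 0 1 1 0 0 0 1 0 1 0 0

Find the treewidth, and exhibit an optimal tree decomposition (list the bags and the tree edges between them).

Each bag holds 4 vertices, so the decomposition has width 3, which upper-bounds the treewidth. For the lower bound: the 4 vertex sets {1,8,9}, {10}, {12}, {3,4,5,11} are disjoint, each induces a connected subgraph, and every pair is joined by at least one edge of G. Contracting each set to a single vertex therefore yields K_{4} as a minor, and since treewidth is minor-monotone, tw(G) ≥ tw(K_{4}) = 3. Combining the bounds, tw(G) = 3.

Treewidth 3.
Bags: B1 = {1, 8, 9, 10}  B2 = {8, 9, 10, 12}  B3 = {4, 9, 10, 12}  B4 = {4, 5, 10, 12}  B5 = {3, 4, 5, 12}  B6 = {3, 4, 5, 11}  B7 = {3, 5, 7, 11}  B8 = {3, 6, 7, 11}  B9 = {2, 6, 7, 11}
Tree: B1–B2, B2–B3, B3–B4, B4–B5, B5–B6, B6–B7, B7–B8, B8–B9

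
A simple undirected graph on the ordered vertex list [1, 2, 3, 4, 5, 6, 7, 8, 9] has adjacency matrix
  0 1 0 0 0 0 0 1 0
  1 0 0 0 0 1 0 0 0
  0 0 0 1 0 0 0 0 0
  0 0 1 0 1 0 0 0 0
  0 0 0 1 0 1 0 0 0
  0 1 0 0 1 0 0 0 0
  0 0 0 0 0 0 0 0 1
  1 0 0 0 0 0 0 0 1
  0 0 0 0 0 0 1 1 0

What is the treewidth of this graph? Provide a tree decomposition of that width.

Each bag holds 2 vertices, so the decomposition has width 1, which upper-bounds the treewidth. G has an edge, so its treewidth is at least 1. The upper and lower bounds meet at 1, so that is the treewidth.

Treewidth 1.
One such decomposition:
Bags: B1 = {3, 4}  B2 = {4, 5}  B3 = {5, 6}  B4 = {2, 6}  B5 = {1, 2}  B6 = {1, 8}  B7 = {8, 9}  B8 = {7, 9}
Tree: B1–B2, B2–B3, B3–B4, B4–B5, B5–B6, B6–B7, B7–B8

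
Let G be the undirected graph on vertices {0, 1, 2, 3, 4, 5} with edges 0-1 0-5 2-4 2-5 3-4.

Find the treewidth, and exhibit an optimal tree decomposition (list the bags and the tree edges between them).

Each bag holds 2 vertices, so the decomposition has width 1, which upper-bounds the treewidth. G has an edge, so its treewidth is at least 1. Therefore the treewidth is 1.

Treewidth 1.
Bags: B1 = {0, 1}  B2 = {0, 5}  B3 = {2, 5}  B4 = {2, 4}  B5 = {3, 4}
Tree: B1–B2, B2–B3, B3–B4, B4–B5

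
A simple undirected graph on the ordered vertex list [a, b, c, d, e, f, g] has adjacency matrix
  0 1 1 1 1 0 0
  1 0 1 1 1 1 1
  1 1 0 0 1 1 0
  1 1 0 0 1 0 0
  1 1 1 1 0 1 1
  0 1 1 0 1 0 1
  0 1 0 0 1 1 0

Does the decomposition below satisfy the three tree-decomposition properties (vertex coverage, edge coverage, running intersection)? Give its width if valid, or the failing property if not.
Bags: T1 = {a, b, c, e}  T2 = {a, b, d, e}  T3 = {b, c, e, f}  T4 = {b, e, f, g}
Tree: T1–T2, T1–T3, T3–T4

Every vertex of G appears in some bag (union = {a, b, c, d, e, f, g}); every edge is covered by a bag; and for each vertex v the set of bags containing v is connected in the bag tree. The decomposition is therefore valid. The largest bag has 4 vertices, so the width is 3.

Yes; width 3.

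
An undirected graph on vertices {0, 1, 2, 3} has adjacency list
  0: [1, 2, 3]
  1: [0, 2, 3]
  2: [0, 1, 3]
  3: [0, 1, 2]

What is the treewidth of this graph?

A width-3 tree decomposition is:
Bags: B1 = {0, 1, 2, 3}
Tree: (single bag)
With just one bag of size 4, the width is 4 − 1 = 3, so tw(G) ≤ 3. Conversely, {0, 1, 2, 3} is a clique of size 4, and the vertices of any clique must share a bag in every tree decomposition; so some bag has ≥ 4 vertices and tw(G) ≥ 3. Therefore the treewidth is 3.

3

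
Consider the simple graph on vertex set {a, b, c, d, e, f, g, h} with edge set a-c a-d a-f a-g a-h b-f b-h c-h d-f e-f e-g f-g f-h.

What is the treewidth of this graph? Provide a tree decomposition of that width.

Each bag holds 3 vertices, so the decomposition has width 2, which upper-bounds the treewidth. For the lower bound, the 3 vertices {a, c, h} are pairwise adjacent, and any tree decomposition puts a clique entirely inside one bag — forcing width ≥ 2. The upper and lower bounds meet at 2, so that is the treewidth.

Treewidth 2.
One optimal decomposition is:
Bags: B1 = {a, f, h}  B2 = {a, f, g}  B3 = {a, c, h}  B4 = {e, f, g}  B5 = {b, f, h}  B6 = {a, d, f}
Tree: B1–B2, B1–B3, B2–B4, B1–B5, B1–B6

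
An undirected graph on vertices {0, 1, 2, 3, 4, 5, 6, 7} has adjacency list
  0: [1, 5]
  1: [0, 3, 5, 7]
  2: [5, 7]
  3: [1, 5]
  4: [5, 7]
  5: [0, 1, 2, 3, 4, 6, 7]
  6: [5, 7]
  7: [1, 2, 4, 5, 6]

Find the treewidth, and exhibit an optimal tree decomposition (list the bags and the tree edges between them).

Each bag holds 3 vertices, so the decomposition has width 2, which upper-bounds the treewidth. On the other hand G contains the 3-clique {0, 1, 5}. A clique must lie in a single bag of any decomposition, so no decomposition can have width below 2. Hence tw(G) = 2 exactly.

Treewidth 2.
One optimal decomposition is:
Bags: B1 = {0, 1, 5}  B2 = {1, 5, 7}  B3 = {2, 5, 7}  B4 = {1, 3, 5}  B5 = {5, 6, 7}  B6 = {4, 5, 7}
Tree: B1–B2, B2–B3, B2–B4, B2–B5, B2–B6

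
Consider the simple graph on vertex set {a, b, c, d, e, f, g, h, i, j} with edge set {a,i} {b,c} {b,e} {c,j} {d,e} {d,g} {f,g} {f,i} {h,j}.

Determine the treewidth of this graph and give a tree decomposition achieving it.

Every bag has size at most 2, so the width is 2 − 1 = 1 and tw(G) ≤ 1. Any graph with an edge has treewidth ≥ 1, and G has the edge h–j. Therefore the treewidth is 1.

Treewidth 1.
Bags: B1 = {h, j}  B2 = {c, j}  B3 = {b, c}  B4 = {b, e}  B5 = {d, e}  B6 = {d, g}  B7 = {f, g}  B8 = {f, i}  B9 = {a, i}
Tree: B1–B2, B2–B3, B3–B4, B4–B5, B5–B6, B6–B7, B7–B8, B8–B9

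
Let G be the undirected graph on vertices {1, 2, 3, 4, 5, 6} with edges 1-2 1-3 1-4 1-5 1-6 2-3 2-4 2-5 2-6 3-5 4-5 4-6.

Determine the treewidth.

3

A width-3 tree decomposition is:
Bags: B1 = {1, 2, 4, 6}  B2 = {1, 2, 4, 5}  B3 = {1, 2, 3, 5}
Tree: B1–B2, B2–B3
The largest bag has 4 vertices, giving width 3; this decomposition certifies tw(G) ≤ 3. On the other hand G contains the 4-clique {1, 2, 3, 5}. A clique must lie in a single bag of any decomposition, so no decomposition can have width below 3. Therefore the treewidth is 3.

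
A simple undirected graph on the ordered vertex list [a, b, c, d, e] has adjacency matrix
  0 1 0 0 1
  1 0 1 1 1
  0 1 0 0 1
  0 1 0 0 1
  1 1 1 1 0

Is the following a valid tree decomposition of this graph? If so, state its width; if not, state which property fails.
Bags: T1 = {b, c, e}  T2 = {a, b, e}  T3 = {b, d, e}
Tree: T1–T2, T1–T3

Yes; width 2.

Every vertex of G appears in some bag (union = {a, b, c, d, e}); every edge is covered by a bag; and for each vertex v the set of bags containing v is connected in the bag tree. The decomposition is therefore valid. The largest bag has 3 vertices, so the width is 2.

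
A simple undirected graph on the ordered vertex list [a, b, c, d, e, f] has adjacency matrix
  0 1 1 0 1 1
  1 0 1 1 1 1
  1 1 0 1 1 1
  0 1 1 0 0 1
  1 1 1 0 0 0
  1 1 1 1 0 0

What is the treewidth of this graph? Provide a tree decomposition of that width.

Treewidth 3.
One optimal decomposition is:
Bags: B1 = {a, b, c, f}  B2 = {b, c, d, f}  B3 = {a, b, c, e}
Tree: B1–B2, B1–B3

Every bag has size at most 4, so the width is 4 − 1 = 3 and tw(G) ≤ 3. Conversely, {a, b, c, e} is a clique of size 4, and the vertices of any clique must share a bag in every tree decomposition; so some bag has ≥ 4 vertices and tw(G) ≥ 3. Hence tw(G) = 3 exactly.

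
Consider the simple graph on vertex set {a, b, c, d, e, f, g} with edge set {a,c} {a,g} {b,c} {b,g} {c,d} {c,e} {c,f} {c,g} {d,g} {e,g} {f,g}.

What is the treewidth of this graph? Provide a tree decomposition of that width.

Treewidth 2.
Bags: B1 = {c, f, g}  B2 = {b, c, g}  B3 = {c, e, g}  B4 = {c, d, g}  B5 = {a, c, g}
Tree: B1–B2, B2–B3, B1–B4, B1–B5

Each bag holds 3 vertices, so the decomposition has width 2, which upper-bounds the treewidth. For the lower bound, the 3 vertices {c, d, g} are pairwise adjacent, and any tree decomposition puts a clique entirely inside one bag — forcing width ≥ 2. Combining the bounds, tw(G) = 2.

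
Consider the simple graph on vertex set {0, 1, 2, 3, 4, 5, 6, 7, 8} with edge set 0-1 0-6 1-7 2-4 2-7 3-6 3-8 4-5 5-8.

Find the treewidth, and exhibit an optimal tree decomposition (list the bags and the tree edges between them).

Every bag has size at most 3, so the width is 3 − 1 = 2 and tw(G) ≤ 2. For the lower bound, G contains the cycle 3–8–5–4–2–7–1–0–6–3, so G is not a forest; only forests have treewidth ≤ 1, hence tw(G) ≥ 2. Hence tw(G) = 2 exactly.

Treewidth 2.
Bags: B1 = {3, 5, 8}  B2 = {3, 4, 5}  B3 = {2, 3, 4}  B4 = {2, 3, 7}  B5 = {1, 3, 7}  B6 = {0, 1, 3}  B7 = {0, 3, 6}
Tree: B1–B2, B2–B3, B3–B4, B4–B5, B5–B6, B6–B7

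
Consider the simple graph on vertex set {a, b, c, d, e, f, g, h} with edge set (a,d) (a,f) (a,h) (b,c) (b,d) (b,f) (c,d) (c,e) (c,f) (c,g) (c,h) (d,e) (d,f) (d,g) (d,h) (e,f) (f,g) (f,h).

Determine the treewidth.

A width-3 tree decomposition is:
Bags: B1 = {b, c, d, f}  B2 = {c, d, f, h}  B3 = {a, d, f, h}  B4 = {c, d, f, g}  B5 = {c, d, e, f}
Tree: B1–B2, B2–B3, B1–B4, B1–B5
Each bag holds 4 vertices, so the decomposition has width 3, which upper-bounds the treewidth. For the lower bound, the 4 vertices {c, d, f, g} are pairwise adjacent, and any tree decomposition puts a clique entirely inside one bag — forcing width ≥ 3. The upper and lower bounds meet at 3, so that is the treewidth.

3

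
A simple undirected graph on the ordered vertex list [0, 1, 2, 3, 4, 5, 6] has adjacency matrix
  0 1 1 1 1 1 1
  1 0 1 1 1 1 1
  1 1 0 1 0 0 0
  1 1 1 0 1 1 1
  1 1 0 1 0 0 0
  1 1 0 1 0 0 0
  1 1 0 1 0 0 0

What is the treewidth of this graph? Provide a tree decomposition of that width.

Treewidth 3.
Bags: B1 = {0, 1, 3, 6}  B2 = {0, 1, 3, 5}  B3 = {0, 1, 3, 4}  B4 = {0, 1, 2, 3}
Tree: B1–B2, B2–B3, B3–B4

Every bag has size at most 4, so the width is 4 − 1 = 3 and tw(G) ≤ 3. Conversely, {0, 1, 2, 3} is a clique of size 4, and the vertices of any clique must share a bag in every tree decomposition; so some bag has ≥ 4 vertices and tw(G) ≥ 3. Hence tw(G) = 3 exactly.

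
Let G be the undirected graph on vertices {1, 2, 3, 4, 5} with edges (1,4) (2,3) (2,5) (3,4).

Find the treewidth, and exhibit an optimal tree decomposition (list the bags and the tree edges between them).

Every bag has size at most 2, so the width is 2 − 1 = 1 and tw(G) ≤ 1. G has an edge, so its treewidth is at least 1. Combining the bounds, tw(G) = 1.

Treewidth 1.
One such decomposition:
Bags: B1 = {1, 4}  B2 = {3, 4}  B3 = {2, 3}  B4 = {2, 5}
Tree: B1–B2, B2–B3, B3–B4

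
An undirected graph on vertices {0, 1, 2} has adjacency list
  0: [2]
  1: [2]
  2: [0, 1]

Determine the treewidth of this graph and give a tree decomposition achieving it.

Each bag holds 2 vertices, so the decomposition has width 1, which upper-bounds the treewidth. G has an edge, so its treewidth is at least 1. Combining the bounds, tw(G) = 1.

Treewidth 1.
One optimal decomposition is:
Bags: B1 = {0, 2}  B2 = {1, 2}
Tree: B1–B2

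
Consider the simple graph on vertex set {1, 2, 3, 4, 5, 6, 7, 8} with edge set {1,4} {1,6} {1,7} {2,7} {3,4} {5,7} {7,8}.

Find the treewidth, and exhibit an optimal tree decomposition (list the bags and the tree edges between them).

Treewidth 1.
One such decomposition:
Bags: B1 = {1, 7}  B2 = {1, 4}  B3 = {5, 7}  B4 = {2, 7}  B5 = {7, 8}  B6 = {1, 6}  B7 = {3, 4}
Tree: B1–B2, B1–B3, B1–B4, B4–B5, B2–B6, B2–B7

Each bag holds 2 vertices, so the decomposition has width 1, which upper-bounds the treewidth. Since G has at least one edge (e.g. 1–7), it is not an edgeless graph, so tw(G) ≥ 1. Hence tw(G) = 1 exactly.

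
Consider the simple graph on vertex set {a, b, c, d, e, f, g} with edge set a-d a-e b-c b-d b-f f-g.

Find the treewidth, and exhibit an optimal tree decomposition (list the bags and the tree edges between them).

Every bag has size at most 2, so the width is 2 − 1 = 1 and tw(G) ≤ 1. Any graph with an edge has treewidth ≥ 1, and G has the edge e–a. Combining the bounds, tw(G) = 1.

Treewidth 1.
Bags: B1 = {a, e}  B2 = {a, d}  B3 = {b, d}  B4 = {b, f}  B5 = {b, c}  B6 = {f, g}
Tree: B1–B2, B2–B3, B3–B4, B3–B5, B4–B6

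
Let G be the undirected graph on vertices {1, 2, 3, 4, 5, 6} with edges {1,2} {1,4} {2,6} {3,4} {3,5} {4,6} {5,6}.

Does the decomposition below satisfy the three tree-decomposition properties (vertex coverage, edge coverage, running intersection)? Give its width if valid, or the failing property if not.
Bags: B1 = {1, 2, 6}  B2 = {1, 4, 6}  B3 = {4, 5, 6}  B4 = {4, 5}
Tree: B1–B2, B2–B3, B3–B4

No — vertex 3 appears in no bag.

A tree decomposition must satisfy three properties: every vertex lies in some bag; for every edge, both endpoints lie together in some bag; and for every vertex, the bags containing it form a connected subtree. Here vertex 3 appears in no bag, so the decomposition is invalid.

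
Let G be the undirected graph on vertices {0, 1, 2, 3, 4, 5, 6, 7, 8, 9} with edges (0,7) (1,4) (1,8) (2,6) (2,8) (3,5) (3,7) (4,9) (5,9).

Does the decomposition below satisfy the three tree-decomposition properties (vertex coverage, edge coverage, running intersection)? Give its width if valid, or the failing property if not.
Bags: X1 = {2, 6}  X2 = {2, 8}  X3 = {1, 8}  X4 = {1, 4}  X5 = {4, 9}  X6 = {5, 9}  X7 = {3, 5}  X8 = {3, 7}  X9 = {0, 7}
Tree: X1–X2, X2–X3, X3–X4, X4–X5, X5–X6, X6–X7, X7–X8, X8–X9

Yes; width 1.

Every vertex of G appears in some bag (union = {0, 1, 2, 3, 4, 5, 6, 7, 8, 9}); every edge is covered by a bag; and for each vertex v the set of bags containing v is connected in the bag tree. The decomposition is therefore valid. The largest bag has 2 vertices, so the width is 1.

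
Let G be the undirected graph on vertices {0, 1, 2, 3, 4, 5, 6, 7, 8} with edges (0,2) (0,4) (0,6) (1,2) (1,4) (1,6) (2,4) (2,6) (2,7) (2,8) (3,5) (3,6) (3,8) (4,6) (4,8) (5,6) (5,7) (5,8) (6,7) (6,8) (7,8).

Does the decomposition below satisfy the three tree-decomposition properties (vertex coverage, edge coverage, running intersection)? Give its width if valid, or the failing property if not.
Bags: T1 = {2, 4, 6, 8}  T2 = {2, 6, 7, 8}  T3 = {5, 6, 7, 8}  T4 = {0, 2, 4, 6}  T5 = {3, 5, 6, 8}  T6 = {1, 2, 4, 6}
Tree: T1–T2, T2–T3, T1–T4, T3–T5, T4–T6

Yes; width 3.

Every vertex of G appears in some bag (union = {0, 1, 2, 3, 4, 5, 6, 7, 8}); every edge is covered by a bag; and for each vertex v the set of bags containing v is connected in the bag tree. The decomposition is therefore valid. The largest bag has 4 vertices, so the width is 3.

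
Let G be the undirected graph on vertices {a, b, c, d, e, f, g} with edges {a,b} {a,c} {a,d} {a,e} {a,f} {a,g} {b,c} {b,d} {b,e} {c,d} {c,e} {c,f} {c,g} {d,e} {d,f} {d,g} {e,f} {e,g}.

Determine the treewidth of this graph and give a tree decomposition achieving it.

Every bag has size at most 5, so the width is 5 − 1 = 4 and tw(G) ≤ 4. On the other hand G contains the 5-clique {a, c, d, e, g}. A clique must lie in a single bag of any decomposition, so no decomposition can have width below 4. Therefore the treewidth is 4.

Treewidth 4.
One optimal decomposition is:
Bags: B1 = {a, c, d, e, g}  B2 = {a, c, d, e, f}  B3 = {a, b, c, d, e}
Tree: B1–B2, B2–B3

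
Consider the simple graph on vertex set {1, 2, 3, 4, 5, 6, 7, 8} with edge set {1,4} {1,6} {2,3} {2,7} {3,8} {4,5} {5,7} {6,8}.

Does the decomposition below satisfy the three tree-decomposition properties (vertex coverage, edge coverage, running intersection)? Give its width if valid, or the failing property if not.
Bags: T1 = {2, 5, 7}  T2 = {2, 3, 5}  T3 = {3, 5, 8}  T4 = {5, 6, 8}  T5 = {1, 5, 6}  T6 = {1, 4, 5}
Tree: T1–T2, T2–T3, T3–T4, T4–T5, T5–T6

Vertex coverage: the bags together contain {1, 2, 3, 4, 5, 6, 7, 8}, the full vertex set. Edge coverage: each edge of G has both endpoints in at least one bag. Running intersection: for every vertex, the bags containing it form a connected subtree. All three properties hold, so this is a valid tree decomposition of width max|bag| − 1 = 2, and hence tw(G) ≤ 2.

Yes; width 2.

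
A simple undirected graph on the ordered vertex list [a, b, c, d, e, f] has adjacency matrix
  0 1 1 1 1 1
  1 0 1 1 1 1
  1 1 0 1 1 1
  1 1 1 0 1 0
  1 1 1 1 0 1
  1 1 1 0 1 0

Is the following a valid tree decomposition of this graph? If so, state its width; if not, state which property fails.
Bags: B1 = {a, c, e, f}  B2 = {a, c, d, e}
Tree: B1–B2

A tree decomposition must satisfy three properties: every vertex lies in some bag; for every edge, both endpoints lie together in some bag; and for every vertex, the bags containing it form a connected subtree. Here vertex b appears in no bag, so the decomposition is invalid.

No — vertex b appears in no bag.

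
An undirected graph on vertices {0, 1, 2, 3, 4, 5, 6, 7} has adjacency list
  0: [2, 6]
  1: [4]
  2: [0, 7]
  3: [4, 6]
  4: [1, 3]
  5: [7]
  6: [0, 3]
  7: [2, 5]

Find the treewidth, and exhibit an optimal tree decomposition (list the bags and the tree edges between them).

The largest bag has 2 vertices, giving width 1; this decomposition certifies tw(G) ≤ 1. Any graph with an edge has treewidth ≥ 1, and G has the edge 1–4. Hence tw(G) = 1 exactly.

Treewidth 1.
One optimal decomposition is:
Bags: B1 = {1, 4}  B2 = {3, 4}  B3 = {3, 6}  B4 = {0, 6}  B5 = {0, 2}  B6 = {2, 7}  B7 = {5, 7}
Tree: B1–B2, B2–B3, B3–B4, B4–B5, B5–B6, B6–B7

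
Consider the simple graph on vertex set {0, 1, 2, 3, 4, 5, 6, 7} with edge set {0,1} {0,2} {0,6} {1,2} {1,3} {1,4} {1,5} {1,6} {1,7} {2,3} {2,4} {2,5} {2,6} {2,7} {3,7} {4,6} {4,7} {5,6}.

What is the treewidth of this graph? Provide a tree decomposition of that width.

Treewidth 3.
One such decomposition:
Bags: B1 = {1, 2, 4, 6}  B2 = {0, 1, 2, 6}  B3 = {1, 2, 5, 6}  B4 = {1, 2, 4, 7}  B5 = {1, 2, 3, 7}
Tree: B1–B2, B2–B3, B1–B4, B4–B5

Each bag holds 4 vertices, so the decomposition has width 3, which upper-bounds the treewidth. For the lower bound, the 4 vertices {1, 2, 3, 7} are pairwise adjacent, and any tree decomposition puts a clique entirely inside one bag — forcing width ≥ 3. Therefore the treewidth is 3.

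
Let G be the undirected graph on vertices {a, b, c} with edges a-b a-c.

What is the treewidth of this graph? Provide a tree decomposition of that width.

The largest bag has 2 vertices, giving width 1; this decomposition certifies tw(G) ≤ 1. Since G has at least one edge (e.g. b–a), it is not an edgeless graph, so tw(G) ≥ 1. The upper and lower bounds meet at 1, so that is the treewidth.

Treewidth 1.
Bags: B1 = {a, b}  B2 = {a, c}
Tree: B1–B2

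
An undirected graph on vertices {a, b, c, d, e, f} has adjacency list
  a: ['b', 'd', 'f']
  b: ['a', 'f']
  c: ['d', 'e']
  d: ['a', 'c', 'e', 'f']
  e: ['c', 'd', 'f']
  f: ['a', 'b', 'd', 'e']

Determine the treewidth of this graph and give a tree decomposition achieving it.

Treewidth 2.
One such decomposition:
Bags: B1 = {a, d, f}  B2 = {a, b, f}  B3 = {d, e, f}  B4 = {c, d, e}
Tree: B1–B2, B1–B3, B3–B4

Every bag has size at most 3, so the width is 3 − 1 = 2 and tw(G) ≤ 2. For the lower bound, the 3 vertices {c, d, e} are pairwise adjacent, and any tree decomposition puts a clique entirely inside one bag — forcing width ≥ 2. Hence tw(G) = 2 exactly.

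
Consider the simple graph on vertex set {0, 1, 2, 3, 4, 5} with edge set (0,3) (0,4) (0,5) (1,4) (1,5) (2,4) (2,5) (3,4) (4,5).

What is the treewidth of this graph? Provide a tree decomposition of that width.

Treewidth 2.
Bags: B1 = {1, 4, 5}  B2 = {2, 4, 5}  B3 = {0, 4, 5}  B4 = {0, 3, 4}
Tree: B1–B2, B2–B3, B3–B4

The largest bag has 3 vertices, giving width 2; this decomposition certifies tw(G) ≤ 2. Conversely, {0, 3, 4} is a clique of size 3, and the vertices of any clique must share a bag in every tree decomposition; so some bag has ≥ 3 vertices and tw(G) ≥ 2. The upper and lower bounds meet at 2, so that is the treewidth.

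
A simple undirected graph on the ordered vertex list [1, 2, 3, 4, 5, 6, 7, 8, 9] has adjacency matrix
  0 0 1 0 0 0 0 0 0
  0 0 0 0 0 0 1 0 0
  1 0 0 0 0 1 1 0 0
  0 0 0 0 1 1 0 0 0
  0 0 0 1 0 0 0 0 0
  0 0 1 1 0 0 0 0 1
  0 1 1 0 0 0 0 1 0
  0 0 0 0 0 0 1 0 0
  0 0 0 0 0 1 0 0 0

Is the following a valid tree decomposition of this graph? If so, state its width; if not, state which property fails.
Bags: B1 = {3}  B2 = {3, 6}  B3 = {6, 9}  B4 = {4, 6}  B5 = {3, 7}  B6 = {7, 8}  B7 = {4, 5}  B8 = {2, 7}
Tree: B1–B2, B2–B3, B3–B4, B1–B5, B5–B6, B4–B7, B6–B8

No — vertex 1 appears in no bag.

A tree decomposition must satisfy three properties: every vertex lies in some bag; for every edge, both endpoints lie together in some bag; and for every vertex, the bags containing it form a connected subtree. Here vertex 1 appears in no bag, so the decomposition is invalid.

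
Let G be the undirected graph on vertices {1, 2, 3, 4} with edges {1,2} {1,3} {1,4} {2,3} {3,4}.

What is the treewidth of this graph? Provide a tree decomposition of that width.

The largest bag has 3 vertices, giving width 2; this decomposition certifies tw(G) ≤ 2. For the lower bound, the 3 vertices {1, 2, 3} are pairwise adjacent, and any tree decomposition puts a clique entirely inside one bag — forcing width ≥ 2. Hence tw(G) = 2 exactly.

Treewidth 2.
Bags: B1 = {1, 2, 3}  B2 = {1, 3, 4}
Tree: B1–B2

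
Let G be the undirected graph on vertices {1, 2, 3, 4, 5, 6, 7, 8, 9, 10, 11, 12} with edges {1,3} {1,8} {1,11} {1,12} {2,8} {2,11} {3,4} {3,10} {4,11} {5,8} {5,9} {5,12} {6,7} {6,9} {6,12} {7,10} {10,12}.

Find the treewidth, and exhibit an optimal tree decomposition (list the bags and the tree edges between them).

Treewidth 3.
One optimal decomposition is:
Bags: B1 = {5, 6, 7, 9}  B2 = {5, 6, 7, 12}  B3 = {5, 7, 10, 12}  B4 = {5, 8, 10, 12}  B5 = {1, 8, 10, 12}  B6 = {1, 3, 8, 10}  B7 = {1, 2, 3, 8}  B8 = {1, 2, 3, 11}  B9 = {2, 3, 4, 11}
Tree: B1–B2, B2–B3, B3–B4, B4–B5, B5–B6, B6–B7, B7–B8, B8–B9

Each bag holds 4 vertices, so the decomposition has width 3, which upper-bounds the treewidth. For the lower bound: the 4 vertex sets {6,7,9}, {5}, {12}, {1,3,8,10} are disjoint, each induces a connected subgraph, and every pair is joined by at least one edge of G. Contracting each set to a single vertex therefore yields K_{4} as a minor, and since treewidth is minor-monotone, tw(G) ≥ tw(K_{4}) = 3. Combining the bounds, tw(G) = 3.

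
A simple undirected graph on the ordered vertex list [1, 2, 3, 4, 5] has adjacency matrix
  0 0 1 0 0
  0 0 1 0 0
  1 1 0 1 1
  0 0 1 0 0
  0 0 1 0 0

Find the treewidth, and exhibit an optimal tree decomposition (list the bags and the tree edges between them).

Each bag holds 2 vertices, so the decomposition has width 1, which upper-bounds the treewidth. G has an edge, so its treewidth is at least 1. Therefore the treewidth is 1.

Treewidth 1.
One such decomposition:
Bags: B1 = {3, 4}  B2 = {2, 3}  B3 = {1, 3}  B4 = {3, 5}
Tree: B1–B2, B2–B3, B3–B4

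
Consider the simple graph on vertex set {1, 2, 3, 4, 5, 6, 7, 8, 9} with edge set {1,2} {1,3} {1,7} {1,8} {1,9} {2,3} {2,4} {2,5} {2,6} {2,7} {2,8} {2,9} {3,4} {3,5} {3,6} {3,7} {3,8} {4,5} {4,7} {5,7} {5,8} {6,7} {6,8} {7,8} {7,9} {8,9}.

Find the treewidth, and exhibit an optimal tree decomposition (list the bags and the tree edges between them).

Treewidth 4.
One optimal decomposition is:
Bags: B1 = {2, 3, 5, 7, 8}  B2 = {2, 3, 6, 7, 8}  B3 = {1, 2, 3, 7, 8}  B4 = {2, 3, 4, 5, 7}  B5 = {1, 2, 7, 8, 9}
Tree: B1–B2, B1–B3, B1–B4, B3–B5

Every bag has size at most 5, so the width is 5 − 1 = 4 and tw(G) ≤ 4. On the other hand G contains the 5-clique {1, 2, 7, 8, 9}. A clique must lie in a single bag of any decomposition, so no decomposition can have width below 4. The upper and lower bounds meet at 4, so that is the treewidth.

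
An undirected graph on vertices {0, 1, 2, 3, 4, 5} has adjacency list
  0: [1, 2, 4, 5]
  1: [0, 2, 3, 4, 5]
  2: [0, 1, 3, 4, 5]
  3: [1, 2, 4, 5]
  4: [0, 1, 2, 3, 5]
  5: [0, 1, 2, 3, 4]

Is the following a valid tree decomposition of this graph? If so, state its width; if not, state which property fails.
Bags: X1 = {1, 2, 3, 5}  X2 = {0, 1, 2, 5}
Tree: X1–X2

No — vertex 4 appears in no bag.

A tree decomposition must satisfy three properties: every vertex lies in some bag; for every edge, both endpoints lie together in some bag; and for every vertex, the bags containing it form a connected subtree. Here vertex 4 appears in no bag, so the decomposition is invalid.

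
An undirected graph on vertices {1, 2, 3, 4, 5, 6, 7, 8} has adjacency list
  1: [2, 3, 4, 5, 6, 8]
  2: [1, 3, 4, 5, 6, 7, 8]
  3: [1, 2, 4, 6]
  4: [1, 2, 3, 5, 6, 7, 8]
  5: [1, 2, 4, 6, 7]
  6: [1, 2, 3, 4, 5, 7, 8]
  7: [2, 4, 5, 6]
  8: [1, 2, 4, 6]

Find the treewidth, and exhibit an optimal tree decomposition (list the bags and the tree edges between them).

Every bag has size at most 5, so the width is 5 − 1 = 4 and tw(G) ≤ 4. On the other hand G contains the 5-clique {1, 2, 4, 6, 8}. A clique must lie in a single bag of any decomposition, so no decomposition can have width below 4. Hence tw(G) = 4 exactly.

Treewidth 4.
Bags: B1 = {1, 2, 3, 4, 6}  B2 = {1, 2, 4, 6, 8}  B3 = {1, 2, 4, 5, 6}  B4 = {2, 4, 5, 6, 7}
Tree: B1–B2, B2–B3, B3–B4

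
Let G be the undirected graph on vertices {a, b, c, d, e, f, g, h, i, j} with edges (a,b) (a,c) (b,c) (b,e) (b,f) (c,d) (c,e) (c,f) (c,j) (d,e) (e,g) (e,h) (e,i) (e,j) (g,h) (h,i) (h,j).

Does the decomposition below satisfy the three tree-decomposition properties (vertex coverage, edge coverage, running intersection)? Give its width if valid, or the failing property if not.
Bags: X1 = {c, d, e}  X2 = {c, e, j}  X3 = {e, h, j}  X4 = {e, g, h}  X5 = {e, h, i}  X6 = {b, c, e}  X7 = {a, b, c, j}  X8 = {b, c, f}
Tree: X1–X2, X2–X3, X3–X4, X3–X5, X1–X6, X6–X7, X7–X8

No — bags containing vertex j are not connected in the tree.

A tree decomposition must satisfy three properties: every vertex lies in some bag; for every edge, both endpoints lie together in some bag; and for every vertex, the bags containing it form a connected subtree. Here bags containing vertex j are not connected in the tree, so the decomposition is invalid.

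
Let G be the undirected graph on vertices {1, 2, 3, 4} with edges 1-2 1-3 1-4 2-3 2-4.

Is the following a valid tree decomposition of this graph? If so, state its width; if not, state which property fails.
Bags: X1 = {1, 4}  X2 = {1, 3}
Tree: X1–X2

No — vertex 2 appears in no bag.

A tree decomposition must satisfy three properties: every vertex lies in some bag; for every edge, both endpoints lie together in some bag; and for every vertex, the bags containing it form a connected subtree. Here vertex 2 appears in no bag, so the decomposition is invalid.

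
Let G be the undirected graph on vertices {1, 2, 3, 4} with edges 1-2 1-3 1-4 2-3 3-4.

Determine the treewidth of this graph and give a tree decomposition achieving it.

Treewidth 2.
One optimal decomposition is:
Bags: B1 = {1, 3, 4}  B2 = {1, 2, 3}
Tree: B1–B2

Every bag has size at most 3, so the width is 3 − 1 = 2 and tw(G) ≤ 2. On the other hand G contains the 3-clique {1, 2, 3}. A clique must lie in a single bag of any decomposition, so no decomposition can have width below 2. Combining the bounds, tw(G) = 2.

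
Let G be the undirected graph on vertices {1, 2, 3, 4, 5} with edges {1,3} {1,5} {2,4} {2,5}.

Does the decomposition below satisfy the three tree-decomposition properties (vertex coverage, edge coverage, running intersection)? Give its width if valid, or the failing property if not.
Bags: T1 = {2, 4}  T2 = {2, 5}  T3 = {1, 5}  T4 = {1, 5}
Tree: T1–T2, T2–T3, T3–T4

A tree decomposition must satisfy three properties: every vertex lies in some bag; for every edge, both endpoints lie together in some bag; and for every vertex, the bags containing it form a connected subtree. Here vertex 3 appears in no bag, so the decomposition is invalid.

No — vertex 3 appears in no bag.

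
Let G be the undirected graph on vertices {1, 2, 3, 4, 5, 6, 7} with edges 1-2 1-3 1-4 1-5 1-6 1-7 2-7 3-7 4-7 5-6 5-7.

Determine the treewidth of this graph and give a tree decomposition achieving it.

Each bag holds 3 vertices, so the decomposition has width 2, which upper-bounds the treewidth. For the lower bound, the 3 vertices {1, 5, 6} are pairwise adjacent, and any tree decomposition puts a clique entirely inside one bag — forcing width ≥ 2. Combining the bounds, tw(G) = 2.

Treewidth 2.
One such decomposition:
Bags: B1 = {1, 5, 7}  B2 = {1, 3, 7}  B3 = {1, 5, 6}  B4 = {1, 4, 7}  B5 = {1, 2, 7}
Tree: B1–B2, B1–B3, B1–B4, B1–B5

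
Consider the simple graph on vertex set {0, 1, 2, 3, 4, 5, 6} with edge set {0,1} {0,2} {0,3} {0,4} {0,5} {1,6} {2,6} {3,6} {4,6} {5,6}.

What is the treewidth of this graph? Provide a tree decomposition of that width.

Treewidth 2.
One optimal decomposition is:
Bags: B1 = {0, 1, 6}  B2 = {0, 5, 6}  B3 = {0, 4, 6}  B4 = {0, 2, 6}  B5 = {0, 3, 6}
Tree: B1–B2, B2–B3, B3–B4, B4–B5

Every bag has size at most 3, so the width is 3 − 1 = 2 and tw(G) ≤ 2. The edges 6–1–0–5–6 form a cycle, so G is not a tree and its treewidth is at least 2. The upper and lower bounds meet at 2, so that is the treewidth.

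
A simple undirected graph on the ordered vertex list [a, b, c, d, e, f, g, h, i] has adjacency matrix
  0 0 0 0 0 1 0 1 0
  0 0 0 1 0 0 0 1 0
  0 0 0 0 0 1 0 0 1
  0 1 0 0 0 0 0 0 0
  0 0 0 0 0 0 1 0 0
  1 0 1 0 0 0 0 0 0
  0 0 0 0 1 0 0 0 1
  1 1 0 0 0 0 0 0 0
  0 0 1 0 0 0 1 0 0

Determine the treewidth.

A width-1 tree decomposition is:
Bags: B1 = {b, d}  B2 = {b, h}  B3 = {a, h}  B4 = {a, f}  B5 = {c, f}  B6 = {c, i}  B7 = {g, i}  B8 = {e, g}
Tree: B1–B2, B2–B3, B3–B4, B4–B5, B5–B6, B6–B7, B7–B8
The largest bag has 2 vertices, giving width 1; this decomposition certifies tw(G) ≤ 1. Since G has at least one edge (e.g. d–b), it is not an edgeless graph, so tw(G) ≥ 1. Hence tw(G) = 1 exactly.

1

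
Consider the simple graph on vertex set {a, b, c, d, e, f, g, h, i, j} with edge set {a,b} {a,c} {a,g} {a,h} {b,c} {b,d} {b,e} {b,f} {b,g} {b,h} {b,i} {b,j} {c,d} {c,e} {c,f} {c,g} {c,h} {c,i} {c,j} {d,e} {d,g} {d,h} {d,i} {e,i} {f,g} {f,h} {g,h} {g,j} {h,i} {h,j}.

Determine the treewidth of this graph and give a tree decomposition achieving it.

Each bag holds 5 vertices, so the decomposition has width 4, which upper-bounds the treewidth. For the lower bound, the 5 vertices {b, c, d, e, i} are pairwise adjacent, and any tree decomposition puts a clique entirely inside one bag — forcing width ≥ 4. The upper and lower bounds meet at 4, so that is the treewidth.

Treewidth 4.
One such decomposition:
Bags: B1 = {b, c, f, g, h}  B2 = {b, c, d, g, h}  B3 = {b, c, d, h, i}  B4 = {a, b, c, g, h}  B5 = {b, c, d, e, i}  B6 = {b, c, g, h, j}
Tree: B1–B2, B2–B3, B1–B4, B3–B5, B4–B6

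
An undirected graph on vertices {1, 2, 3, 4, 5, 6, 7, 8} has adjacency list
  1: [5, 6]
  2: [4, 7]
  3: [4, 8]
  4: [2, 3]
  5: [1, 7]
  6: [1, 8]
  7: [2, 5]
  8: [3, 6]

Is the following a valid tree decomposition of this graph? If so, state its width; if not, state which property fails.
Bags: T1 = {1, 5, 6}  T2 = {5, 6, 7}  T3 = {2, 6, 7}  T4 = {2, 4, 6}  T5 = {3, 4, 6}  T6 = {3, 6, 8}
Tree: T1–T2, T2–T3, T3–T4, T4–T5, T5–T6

Yes; width 2.

Vertex coverage: the bags together contain {1, 2, 3, 4, 5, 6, 7, 8}, the full vertex set. Edge coverage: each edge of G has both endpoints in at least one bag. Running intersection: for every vertex, the bags containing it form a connected subtree. All three properties hold, so this is a valid tree decomposition of width max|bag| − 1 = 2, and hence tw(G) ≤ 2.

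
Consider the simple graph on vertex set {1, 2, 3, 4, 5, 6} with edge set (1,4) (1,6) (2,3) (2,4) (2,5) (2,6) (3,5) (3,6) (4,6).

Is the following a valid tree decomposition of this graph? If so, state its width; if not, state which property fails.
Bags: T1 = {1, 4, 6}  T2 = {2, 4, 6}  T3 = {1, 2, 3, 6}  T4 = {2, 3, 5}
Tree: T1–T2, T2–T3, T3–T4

No — bags containing vertex 1 are not connected in the tree.

A tree decomposition must satisfy three properties: every vertex lies in some bag; for every edge, both endpoints lie together in some bag; and for every vertex, the bags containing it form a connected subtree. Here bags containing vertex 1 are not connected in the tree, so the decomposition is invalid.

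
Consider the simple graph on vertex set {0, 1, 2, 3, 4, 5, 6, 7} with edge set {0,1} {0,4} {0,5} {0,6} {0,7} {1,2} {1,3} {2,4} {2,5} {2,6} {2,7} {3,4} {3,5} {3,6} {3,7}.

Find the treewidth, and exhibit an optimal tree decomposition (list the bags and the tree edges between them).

Treewidth 3.
Bags: B1 = {0, 2, 3, 5}  B2 = {0, 2, 3, 7}  B3 = {0, 2, 3, 6}  B4 = {0, 1, 2, 3}  B5 = {0, 2, 3, 4}
Tree: B1–B2, B2–B3, B3–B4, B4–B5

Every bag has size at most 4, so the width is 4 − 1 = 3 and tw(G) ≤ 3. For the lower bound: the 4 vertex sets {2,5}, {3,7}, {0}, {6} are disjoint, each induces a connected subgraph, and every pair is joined by at least one edge of G. Contracting each set to a single vertex therefore yields K_{4} as a minor, and since treewidth is minor-monotone, tw(G) ≥ tw(K_{4}) = 3. Combining the bounds, tw(G) = 3.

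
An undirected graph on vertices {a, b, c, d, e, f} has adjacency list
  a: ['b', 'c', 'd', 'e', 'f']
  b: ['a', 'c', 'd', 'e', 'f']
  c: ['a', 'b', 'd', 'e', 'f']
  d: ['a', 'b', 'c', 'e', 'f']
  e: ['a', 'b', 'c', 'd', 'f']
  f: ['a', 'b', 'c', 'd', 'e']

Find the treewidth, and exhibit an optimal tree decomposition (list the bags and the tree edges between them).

Treewidth 5.
Bags: B1 = {a, b, c, d, e, f}
Tree: (single bag)

A single bag containing all 6 vertices is trivially a valid decomposition of width 5. On the other hand G contains the 6-clique {a, b, c, d, e, f}. A clique must lie in a single bag of any decomposition, so no decomposition can have width below 5. Therefore the treewidth is 5.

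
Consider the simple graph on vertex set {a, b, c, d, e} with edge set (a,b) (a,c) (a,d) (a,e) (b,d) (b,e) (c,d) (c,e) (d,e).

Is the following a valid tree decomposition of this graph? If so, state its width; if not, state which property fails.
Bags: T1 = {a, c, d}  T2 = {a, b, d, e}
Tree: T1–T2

A tree decomposition must satisfy three properties: every vertex lies in some bag; for every edge, both endpoints lie together in some bag; and for every vertex, the bags containing it form a connected subtree. Here edge (e,c) lies in no bag, so the decomposition is invalid.

No — edge (e,c) lies in no bag.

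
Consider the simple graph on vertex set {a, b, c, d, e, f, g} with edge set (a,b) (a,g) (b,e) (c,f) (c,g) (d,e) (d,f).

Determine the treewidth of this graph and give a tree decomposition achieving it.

Each bag holds 3 vertices, so the decomposition has width 2, which upper-bounds the treewidth. The edges g–a–b–e–d–f–c–g form a cycle, so G is not a tree and its treewidth is at least 2. Combining the bounds, tw(G) = 2.

Treewidth 2.
One optimal decomposition is:
Bags: B1 = {a, b, g}  B2 = {b, e, g}  B3 = {d, e, g}  B4 = {d, f, g}  B5 = {c, f, g}
Tree: B1–B2, B2–B3, B3–B4, B4–B5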